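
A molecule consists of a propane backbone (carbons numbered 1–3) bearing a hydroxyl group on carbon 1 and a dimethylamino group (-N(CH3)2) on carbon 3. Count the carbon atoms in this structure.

5

Atom tally by fragment:
  HOCH2 → C:1 H:3 O:1
  CH2 → C:1 H:2
  CH2N(CH3)2 → C:3 H:8 N:1
Element totals:
  C: 5
  H: 13
  N: 1
  O: 1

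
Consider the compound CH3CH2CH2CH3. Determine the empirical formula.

Atom tally by fragment:
  CH3 → C:1 H:3
  CH2 → C:1 H:2
  CH2 → C:1 H:2
  CH3 → C:1 H:3
Element totals:
  C: 4
  H: 10
Molecular formula: C4H10.
gcd of subscripts = 2; dividing each by 2:
  C: 4/2 = 2
  H: 10/2 = 5

C2H5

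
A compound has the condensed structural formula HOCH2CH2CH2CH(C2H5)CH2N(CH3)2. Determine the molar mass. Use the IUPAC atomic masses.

Element totals:
  C: 9
  H: 21
  N: 1
  O: 1
Molecular formula: C9H21NO.
  M = 9(12.011) + 21(1.008) + 14.007 + 15.999
    = 108.099 + 21.168 + 14.007 + 15.999 = 159.273

159.27 g/mol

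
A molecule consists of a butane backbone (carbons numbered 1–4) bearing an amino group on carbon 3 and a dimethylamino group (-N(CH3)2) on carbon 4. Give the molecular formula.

C6H16N2

Atom tally by fragment:
  CH3 → C:1 H:3
  CH2 → C:1 H:2
  CH(NH2) → C:1 H:3 N:1
  CH2N(CH3)2 → C:3 H:8 N:1
Element totals:
  C: 6
  H: 16
  N: 2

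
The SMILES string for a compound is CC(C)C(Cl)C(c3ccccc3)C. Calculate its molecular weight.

196.72 g/mol

Atom tally by fragment:
  CH3 → C:1 H:3
  CH(CH3) → C:2 H:4
  CH(Cl) → C:1 H:1 Cl:1
  CH(C6H5) → C:7 H:6
  CH3 → C:1 H:3
Element totals:
  C: 12
  H: 17
  Cl: 1
Molecular formula: C12H17Cl.
  M = 12(12.011) + 17(1.008) + 35.45
    = 144.132 + 17.136 + 35.450 = 196.718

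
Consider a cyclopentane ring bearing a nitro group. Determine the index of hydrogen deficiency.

Atom tally by fragment:
  cyclopentane ring core → C:5 H:10
  (− 1 ring H displaced by substituents)
  + NO2 → N:1 O:2
Element totals:
  C: 5
  H: 9
  N: 1
  O: 2
Molecular formula: C5H9NO2.
DoU = (2C + 2 + N − H − X) / 2 = (2·5 + 2 + 1 − 9 − 0) / 2 = 2.

2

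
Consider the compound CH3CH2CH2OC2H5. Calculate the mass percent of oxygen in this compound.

18.15%

Element totals:
  C: 5
  H: 12
  O: 1
Molecular formula: C5H12O.
Molar mass = 88.150 g/mol.
Mass from O: 1 × 15.999 = 15.999 g/mol.
%O = 15.999 / 88.150 × 100 = 18.15%.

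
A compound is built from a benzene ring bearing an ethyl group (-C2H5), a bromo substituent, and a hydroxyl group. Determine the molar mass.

201.06 g/mol

Atom tally by fragment:
  benzene ring core → C:6 H:6
  (− 3 ring H displaced by substituents)
  + C2H5 → C:2 H:5
  + Br → Br:1
  + OH → O:1 H:1
Element totals:
  C: 8
  H: 9
  Br: 1
  O: 1
Molecular formula: C8H9BrO.
  M = 8(12.011) + 9(1.008) + 79.904 + 15.999
    = 96.088 + 9.072 + 79.904 + 15.999 = 201.063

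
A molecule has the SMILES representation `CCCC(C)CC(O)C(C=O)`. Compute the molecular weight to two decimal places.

Atom tally by fragment:
  CH3 → C:1 H:3
  CH2 → C:1 H:2
  CH2 → C:1 H:2
  CH(CH3) → C:2 H:4
  CH2 → C:1 H:2
  CH(OH) → C:1 H:2 O:1
  CH2CHO → C:2 H:3 O:1
Element totals:
  C: 9
  H: 18
  O: 2
Molecular formula: C9H18O2.
  M = 9(12.011) + 18(1.008) + 2(15.999)
    = 108.099 + 18.144 + 31.998 = 158.241

158.24 g/mol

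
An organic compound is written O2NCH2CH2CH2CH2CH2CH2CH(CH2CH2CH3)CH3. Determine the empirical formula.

Atom tally by fragment:
  O2NCH2 → C:1 H:2 N:1 O:2
  CH2 → C:1 H:2
  CH2 → C:1 H:2
  CH2 → C:1 H:2
  CH2 → C:1 H:2
  CH2 → C:1 H:2
  CH(CH2CH2CH3) → C:4 H:8
  CH3 → C:1 H:3
Element totals:
  C: 11
  H: 23
  N: 1
  O: 2
Molecular formula: C11H23NO2.
gcd of subscripts (11, 23, 1, 2) = 1, so the empirical formula equals the molecular formula.

C11H23NO2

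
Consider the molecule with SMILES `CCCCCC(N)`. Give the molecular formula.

Atom tally by fragment:
  CH3 → C:1 H:3
  CH2 → C:1 H:2
  CH2 → C:1 H:2
  CH2 → C:1 H:2
  CH2 → C:1 H:2
  CH2NH2 → C:1 H:4 N:1
Element totals:
  C: 6
  H: 15
  N: 1

C6H15N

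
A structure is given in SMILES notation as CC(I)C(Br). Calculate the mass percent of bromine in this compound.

Atom tally by fragment:
  CH3 → C:1 H:3
  CH(I) → C:1 H:1 I:1
  CH2Br → C:1 H:2 Br:1
Element totals:
  C: 3
  H: 6
  Br: 1
  I: 1
Molecular formula: C3H6BrI.
Molar mass = 248.889 g/mol.
Mass from Br: 1 × 79.904 = 79.904 g/mol.
%Br = 79.904 / 248.889 × 100 = 32.10%.

32.10%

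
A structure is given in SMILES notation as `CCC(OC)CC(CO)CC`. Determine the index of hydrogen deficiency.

0

Atom tally by fragment:
  CH3 → C:1 H:3
  CH2 → C:1 H:2
  CH(OCH3) → C:2 H:4 O:1
  CH2 → C:1 H:2
  CH(CH2OH) → C:2 H:4 O:1
  CH2 → C:1 H:2
  CH3 → C:1 H:3
Element totals:
  C: 9
  H: 20
  O: 2
Molecular formula: C9H20O2.
DoU = (2C + 2 + N − H − X) / 2 = (2·9 + 2 + 0 − 20 − 0) / 2 = 0.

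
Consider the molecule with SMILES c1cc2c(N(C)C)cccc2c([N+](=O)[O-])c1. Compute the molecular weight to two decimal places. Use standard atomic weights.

Atom tally by fragment:
  naphthalene ring system core → C:10 H:8
  (− 2 ring H displaced by substituents)
  + N(CH3)2 → N:1 C:2 H:6
  + NO2 → N:1 O:2
Element totals:
  C: 12
  H: 12
  N: 2
  O: 2
Molecular formula: C12H12N2O2.
  M = 12(12.011) + 12(1.008) + 2(14.007) + 2(15.999)
    = 144.132 + 12.096 + 28.014 + 31.998 = 216.240

216.24 g/mol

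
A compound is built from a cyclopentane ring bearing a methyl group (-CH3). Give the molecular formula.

Atom tally by fragment:
  cyclopentane ring core → C:5 H:10
  (− 1 ring H displaced by substituents)
  + CH3 → C:1 H:3
Element totals:
  C: 6
  H: 12

C6H12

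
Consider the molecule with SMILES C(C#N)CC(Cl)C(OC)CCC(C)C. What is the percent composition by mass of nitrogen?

6.43%

Atom tally by fragment:
  NCCH2 → C:2 H:2 N:1
  CH2 → C:1 H:2
  CH(Cl) → C:1 H:1 Cl:1
  CH(OCH3) → C:2 H:4 O:1
  CH2 → C:1 H:2
  CH2 → C:1 H:2
  CH(CH3) → C:2 H:4
  CH3 → C:1 H:3
Element totals:
  C: 11
  H: 20
  Cl: 1
  N: 1
  O: 1
Molecular formula: C11H20ClNO.
Molar mass = 217.737 g/mol.
Mass from N: 1 × 14.007 = 14.007 g/mol.
%N = 14.007 / 217.737 × 100 = 6.43%.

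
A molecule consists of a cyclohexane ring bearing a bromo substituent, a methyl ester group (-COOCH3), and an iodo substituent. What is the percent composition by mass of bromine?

Atom tally by fragment:
  cyclohexane ring core → C:6 H:12
  (− 3 ring H displaced by substituents)
  + Br → Br:1
  + COOCH3 → C:2 H:3 O:2
  + I → I:1
Element totals:
  C: 8
  H: 12
  Br: 1
  I: 1
  O: 2
Molecular formula: C8H12BrIO2.
Molar mass = 346.990 g/mol.
Mass from Br: 1 × 79.904 = 79.904 g/mol.
%Br = 79.904 / 346.990 × 100 = 23.03%.

23.03%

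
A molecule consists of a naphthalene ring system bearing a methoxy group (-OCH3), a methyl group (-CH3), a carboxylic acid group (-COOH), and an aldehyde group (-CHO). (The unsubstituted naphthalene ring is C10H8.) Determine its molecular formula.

Atom tally by fragment:
  naphthalene ring system core → C:10 H:8
  (− 4 ring H displaced by substituents)
  + OCH3 → C:1 H:3 O:1
  + CH3 → C:1 H:3
  + COOH → C:1 H:1 O:2
  + CHO → C:1 H:1 O:1
Element totals:
  C: 14
  H: 12
  O: 4

C14H12O4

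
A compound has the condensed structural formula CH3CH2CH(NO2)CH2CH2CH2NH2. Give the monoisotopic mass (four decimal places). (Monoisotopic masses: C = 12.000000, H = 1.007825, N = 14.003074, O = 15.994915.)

Element totals:
  C: 6
  H: 14
  N: 2
  O: 2
Molecular formula: C6H14N2O2.
  M = 6(12.0) + 14(1.007825) + 2(14.003074) + 2(15.994915)
    = 72.000000 + 14.109550 + 28.006148 + 31.989830 = 146.105528

146.1055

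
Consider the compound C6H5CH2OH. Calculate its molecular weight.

Element totals:
  C: 7
  H: 8
  O: 1
Molecular formula: C7H8O.
  M = 7(12.011) + 8(1.008) + 15.999
    = 84.077 + 8.064 + 15.999 = 108.140

108.14 g/mol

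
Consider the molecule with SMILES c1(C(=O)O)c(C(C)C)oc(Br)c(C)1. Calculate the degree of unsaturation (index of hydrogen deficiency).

4

Atom tally by fragment:
  furan ring core → C:4 H:4 O:1
  (− 4 ring H displaced by substituents)
  + COOH → C:1 H:1 O:2
  + CH(CH3)2 → C:3 H:7
  + Br → Br:1
  + CH3 → C:1 H:3
Element totals:
  C: 9
  H: 11
  Br: 1
  O: 3
Molecular formula: C9H11BrO3.
DoU = (2C + 2 + N − H − X) / 2 = (2·9 + 2 + 0 − 11 − 1) / 2 = 4.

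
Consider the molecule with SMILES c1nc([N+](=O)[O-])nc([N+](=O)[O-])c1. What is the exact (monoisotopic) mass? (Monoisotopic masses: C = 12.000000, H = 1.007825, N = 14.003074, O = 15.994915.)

170.0076

Atom tally by fragment:
  pyrimidine ring core → C:4 H:4 N:2
  (− 2 ring H displaced by substituents)
  + NO2 → N:1 O:2
  + NO2 → N:1 O:2
Element totals:
  C: 4
  H: 2
  N: 4
  O: 4
Molecular formula: C4H2N4O4.
  M = 4(12.0) + 2(1.007825) + 4(14.003074) + 4(15.994915)
    = 48.000000 + 2.015650 + 56.012296 + 63.979660 = 170.007606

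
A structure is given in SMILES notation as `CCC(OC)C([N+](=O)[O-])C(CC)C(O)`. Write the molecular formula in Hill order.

Atom tally by fragment:
  CH3 → C:1 H:3
  CH2 → C:1 H:2
  CH(OCH3) → C:2 H:4 O:1
  CH(NO2) → C:1 H:1 N:1 O:2
  CH(C2H5) → C:3 H:6
  CH2OH → C:1 H:3 O:1
Element totals:
  C: 9
  H: 19
  N: 1
  O: 4

C9H19NO4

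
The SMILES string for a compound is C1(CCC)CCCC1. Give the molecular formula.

Atom tally by fragment:
  cyclopentane ring core → C:5 H:10
  (− 1 ring H displaced by substituents)
  + CH2CH2CH3 → C:3 H:7
Element totals:
  C: 8
  H: 16

C8H16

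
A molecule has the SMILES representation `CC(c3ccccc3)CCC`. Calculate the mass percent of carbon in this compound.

89.12%

Atom tally by fragment:
  CH3 → C:1 H:3
  CH(C6H5) → C:7 H:6
  CH2 → C:1 H:2
  CH2 → C:1 H:2
  CH3 → C:1 H:3
Element totals:
  C: 11
  H: 16
Molecular formula: C11H16.
Molar mass = 148.249 g/mol.
Mass from C: 11 × 12.011 = 132.121 g/mol.
%C = 132.121 / 148.249 × 100 = 89.12%.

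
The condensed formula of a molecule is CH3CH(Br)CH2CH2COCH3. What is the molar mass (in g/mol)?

Element totals:
  C: 6
  H: 11
  Br: 1
  O: 1
Molecular formula: C6H11BrO.
  M = 6(12.011) + 11(1.008) + 79.904 + 15.999
    = 72.066 + 11.088 + 79.904 + 15.999 = 179.057

179.06 g/mol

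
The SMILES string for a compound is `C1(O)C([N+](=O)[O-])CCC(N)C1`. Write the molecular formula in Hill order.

Atom tally by fragment:
  cyclohexane ring core → C:6 H:12
  (− 3 ring H displaced by substituents)
  + OH → O:1 H:1
  + NO2 → N:1 O:2
  + NH2 → N:1 H:2
Element totals:
  C: 6
  H: 12
  N: 2
  O: 3

C6H12N2O3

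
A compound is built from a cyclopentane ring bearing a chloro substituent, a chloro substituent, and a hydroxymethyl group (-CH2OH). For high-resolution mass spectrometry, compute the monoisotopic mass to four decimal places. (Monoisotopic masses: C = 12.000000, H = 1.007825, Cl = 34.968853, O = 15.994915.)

168.0109

Atom tally by fragment:
  cyclopentane ring core → C:5 H:10
  (− 3 ring H displaced by substituents)
  + Cl → Cl:1
  + Cl → Cl:1
  + CH2OH → C:1 H:3 O:1
Element totals:
  C: 6
  H: 10
  Cl: 2
  O: 1
Molecular formula: C6H10Cl2O.
  M = 6(12.0) + 10(1.007825) + 2(34.968853) + 15.994915
    = 72.000000 + 10.078250 + 69.937706 + 15.994915 = 168.010871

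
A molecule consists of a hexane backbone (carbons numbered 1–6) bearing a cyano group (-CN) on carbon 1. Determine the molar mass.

Atom tally by fragment:
  NCCH2 → C:2 H:2 N:1
  CH2 → C:1 H:2
  CH2 → C:1 H:2
  CH2 → C:1 H:2
  CH2 → C:1 H:2
  CH3 → C:1 H:3
Element totals:
  C: 7
  H: 13
  N: 1
Molecular formula: C7H13N.
  M = 7(12.011) + 13(1.008) + 14.007
    = 84.077 + 13.104 + 14.007 = 111.188

111.19 g/mol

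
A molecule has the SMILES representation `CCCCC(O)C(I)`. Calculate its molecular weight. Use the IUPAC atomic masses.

Atom tally by fragment:
  CH3 → C:1 H:3
  CH2 → C:1 H:2
  CH2 → C:1 H:2
  CH2 → C:1 H:2
  CH(OH) → C:1 H:2 O:1
  CH2I → C:1 H:2 I:1
Element totals:
  C: 6
  H: 13
  I: 1
  O: 1
Molecular formula: C6H13IO.
  M = 6(12.011) + 13(1.008) + 126.904 + 15.999
    = 72.066 + 13.104 + 126.904 + 15.999 = 228.073

228.07 g/mol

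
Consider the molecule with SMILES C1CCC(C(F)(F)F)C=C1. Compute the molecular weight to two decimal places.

150.14 g/mol

Atom tally by fragment:
  cyclohexene ring core → C:6 H:10
  (− 1 ring H displaced by substituents)
  + CF3 → C:1 F:3
Element totals:
  C: 7
  H: 9
  F: 3
Molecular formula: C7H9F3.
  M = 7(12.011) + 9(1.008) + 3(18.998)
    = 84.077 + 9.072 + 56.994 = 150.143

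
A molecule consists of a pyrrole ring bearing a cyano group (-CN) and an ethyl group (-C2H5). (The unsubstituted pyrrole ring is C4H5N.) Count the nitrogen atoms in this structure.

Atom tally by fragment:
  pyrrole ring core → C:4 H:5 N:1
  (− 2 ring H displaced by substituents)
  + CN → C:1 N:1
  + C2H5 → C:2 H:5
Element totals:
  C: 7
  H: 8
  N: 2

2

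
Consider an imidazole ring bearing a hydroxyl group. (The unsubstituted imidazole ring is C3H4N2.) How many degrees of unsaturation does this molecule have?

Atom tally by fragment:
  imidazole ring core → C:3 H:4 N:2
  (− 1 ring H displaced by substituents)
  + OH → O:1 H:1
Element totals:
  C: 3
  H: 4
  N: 2
  O: 1
Molecular formula: C3H4N2O.
DoU = (2C + 2 + N − H − X) / 2 = (2·3 + 2 + 2 − 4 − 0) / 2 = 3.

3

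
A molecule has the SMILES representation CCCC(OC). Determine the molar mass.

88.15 g/mol

Atom tally by fragment:
  CH3 → C:1 H:3
  CH2 → C:1 H:2
  CH2 → C:1 H:2
  CH2OCH3 → C:2 H:5 O:1
Element totals:
  C: 5
  H: 12
  O: 1
Molecular formula: C5H12O.
  M = 5(12.011) + 12(1.008) + 15.999
    = 60.055 + 12.096 + 15.999 = 88.150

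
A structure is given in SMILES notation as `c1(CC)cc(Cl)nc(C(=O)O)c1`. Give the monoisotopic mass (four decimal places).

Atom tally by fragment:
  pyridine ring core → C:5 H:5 N:1
  (− 3 ring H displaced by substituents)
  + C2H5 → C:2 H:5
  + Cl → Cl:1
  + COOH → C:1 H:1 O:2
Element totals:
  C: 8
  H: 8
  Cl: 1
  N: 1
  O: 2
Molecular formula: C8H8ClNO2.
  M = 8(12.0) + 8(1.007825) + 34.968853 + 14.003074 + 2(15.994915)
    = 96.000000 + 8.062600 + 34.968853 + 14.003074 + 31.989830 = 185.024357

185.0244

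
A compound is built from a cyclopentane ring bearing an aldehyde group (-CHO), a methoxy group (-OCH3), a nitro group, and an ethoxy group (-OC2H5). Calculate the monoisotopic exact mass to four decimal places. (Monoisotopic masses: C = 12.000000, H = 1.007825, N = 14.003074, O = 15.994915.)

Atom tally by fragment:
  cyclopentane ring core → C:5 H:10
  (− 4 ring H displaced by substituents)
  + CHO → C:1 H:1 O:1
  + OCH3 → C:1 H:3 O:1
  + NO2 → N:1 O:2
  + OC2H5 → C:2 H:5 O:1
Element totals:
  C: 9
  H: 15
  N: 1
  O: 5
Molecular formula: C9H15NO5.
  M = 9(12.0) + 15(1.007825) + 14.003074 + 5(15.994915)
    = 108.000000 + 15.117375 + 14.003074 + 79.974575 = 217.095024

217.0950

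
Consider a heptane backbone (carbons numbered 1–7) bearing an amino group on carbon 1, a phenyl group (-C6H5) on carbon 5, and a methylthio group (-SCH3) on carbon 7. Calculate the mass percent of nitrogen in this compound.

Atom tally by fragment:
  H2NCH2 → C:1 H:4 N:1
  CH2 → C:1 H:2
  CH2 → C:1 H:2
  CH2 → C:1 H:2
  CH(C6H5) → C:7 H:6
  CH2 → C:1 H:2
  CH2SCH3 → C:2 H:5 S:1
Element totals:
  C: 14
  H: 23
  N: 1
  S: 1
Molecular formula: C14H23NS.
Molar mass = 237.405 g/mol.
Mass from N: 1 × 14.007 = 14.007 g/mol.
%N = 14.007 / 237.405 × 100 = 5.90%.

5.90%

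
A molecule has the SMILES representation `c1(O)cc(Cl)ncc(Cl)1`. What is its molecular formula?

C5H3Cl2NO

Atom tally by fragment:
  pyridine ring core → C:5 H:5 N:1
  (− 3 ring H displaced by substituents)
  + OH → O:1 H:1
  + Cl → Cl:1
  + Cl → Cl:1
Element totals:
  C: 5
  H: 3
  Cl: 2
  N: 1
  O: 1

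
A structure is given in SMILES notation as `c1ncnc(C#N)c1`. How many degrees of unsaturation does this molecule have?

6

Atom tally by fragment:
  pyrimidine ring core → C:4 H:4 N:2
  (− 1 ring H displaced by substituents)
  + CN → C:1 N:1
Element totals:
  C: 5
  H: 3
  N: 3
Molecular formula: C5H3N3.
DoU = (2C + 2 + N − H − X) / 2 = (2·5 + 2 + 3 − 3 − 0) / 2 = 6.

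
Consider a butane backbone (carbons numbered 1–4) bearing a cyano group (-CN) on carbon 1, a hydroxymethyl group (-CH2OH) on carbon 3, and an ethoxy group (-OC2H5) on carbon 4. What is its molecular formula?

Atom tally by fragment:
  NCCH2 → C:2 H:2 N:1
  CH2 → C:1 H:2
  CH(CH2OH) → C:2 H:4 O:1
  CH2OC2H5 → C:3 H:7 O:1
Element totals:
  C: 8
  H: 15
  N: 1
  O: 2

C8H15NO2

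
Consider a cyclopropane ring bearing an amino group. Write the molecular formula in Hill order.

C3H7N

Atom tally by fragment:
  cyclopropane ring core → C:3 H:6
  (− 1 ring H displaced by substituents)
  + NH2 → N:1 H:2
Element totals:
  C: 3
  H: 7
  N: 1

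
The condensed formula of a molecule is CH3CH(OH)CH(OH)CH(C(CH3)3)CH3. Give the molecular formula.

C9H20O2

Element totals:
  C: 9
  H: 20
  O: 2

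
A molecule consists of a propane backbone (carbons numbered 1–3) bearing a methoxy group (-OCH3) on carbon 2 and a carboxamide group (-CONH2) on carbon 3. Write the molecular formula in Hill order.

C5H11NO2

Atom tally by fragment:
  CH3 → C:1 H:3
  CH(OCH3) → C:2 H:4 O:1
  CH2CONH2 → C:2 H:4 O:1 N:1
Element totals:
  C: 5
  H: 11
  N: 1
  O: 2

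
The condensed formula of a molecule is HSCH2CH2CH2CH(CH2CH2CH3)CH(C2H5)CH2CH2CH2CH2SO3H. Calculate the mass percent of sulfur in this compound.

Atom tally by fragment:
  HSCH2 → C:1 H:3 S:1
  CH2 → C:1 H:2
  CH2 → C:1 H:2
  CH(CH2CH2CH3) → C:4 H:8
  CH(C2H5) → C:3 H:6
  CH2 → C:1 H:2
  CH2 → C:1 H:2
  CH2 → C:1 H:2
  CH2SO3H → C:1 H:3 S:1 O:3
Element totals:
  C: 14
  H: 30
  O: 3
  S: 2
Molecular formula: C14H30O3S2.
Molar mass = 310.511 g/mol.
Mass from S: 2 × 32.06 = 64.120 g/mol.
%S = 64.120 / 310.511 × 100 = 20.65%.

20.65%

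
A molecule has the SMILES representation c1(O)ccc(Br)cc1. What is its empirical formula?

Atom tally by fragment:
  benzene ring core → C:6 H:6
  (− 2 ring H displaced by substituents)
  + OH → O:1 H:1
  + Br → Br:1
Element totals:
  C: 6
  H: 5
  Br: 1
  O: 1
Molecular formula: C6H5BrO.
gcd of subscripts (1, 6, 5, 1) = 1, so the empirical formula equals the molecular formula.

C6H5BrO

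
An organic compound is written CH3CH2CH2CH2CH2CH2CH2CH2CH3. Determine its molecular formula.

Atom tally by fragment:
  CH3 → C:1 H:3
  CH2 → C:1 H:2
  CH2 → C:1 H:2
  CH2 → C:1 H:2
  CH2 → C:1 H:2
  CH2 → C:1 H:2
  CH2 → C:1 H:2
  CH2 → C:1 H:2
  CH3 → C:1 H:3
Element totals:
  C: 9
  H: 20

C9H20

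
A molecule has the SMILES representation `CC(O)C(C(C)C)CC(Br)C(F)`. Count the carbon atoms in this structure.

Atom tally by fragment:
  CH3 → C:1 H:3
  CH(OH) → C:1 H:2 O:1
  CH(CH(CH3)2) → C:4 H:8
  CH2 → C:1 H:2
  CH(Br) → C:1 H:1 Br:1
  CH2F → C:1 H:2 F:1
Element totals:
  C: 9
  H: 18
  Br: 1
  F: 1
  O: 1

9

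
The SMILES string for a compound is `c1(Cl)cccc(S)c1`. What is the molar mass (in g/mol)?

Atom tally by fragment:
  benzene ring core → C:6 H:6
  (− 2 ring H displaced by substituents)
  + Cl → Cl:1
  + SH → S:1 H:1
Element totals:
  C: 6
  H: 5
  Cl: 1
  S: 1
Molecular formula: C6H5ClS.
  M = 6(12.011) + 5(1.008) + 35.45 + 32.06
    = 72.066 + 5.040 + 35.450 + 32.060 = 144.616

144.62 g/mol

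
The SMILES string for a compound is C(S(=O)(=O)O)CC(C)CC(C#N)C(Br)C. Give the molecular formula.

C9H16BrNO3S

Atom tally by fragment:
  HO3SCH2 → C:1 H:3 S:1 O:3
  CH2 → C:1 H:2
  CH(CH3) → C:2 H:4
  CH2 → C:1 H:2
  CH(CN) → C:2 H:1 N:1
  CH(Br) → C:1 H:1 Br:1
  CH3 → C:1 H:3
Element totals:
  C: 9
  H: 16
  Br: 1
  N: 1
  O: 3
  S: 1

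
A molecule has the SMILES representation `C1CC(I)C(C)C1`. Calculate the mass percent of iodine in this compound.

Atom tally by fragment:
  cyclopentane ring core → C:5 H:10
  (− 2 ring H displaced by substituents)
  + I → I:1
  + CH3 → C:1 H:3
Element totals:
  C: 6
  H: 11
  I: 1
Molecular formula: C6H11I.
Molar mass = 210.058 g/mol.
Mass from I: 1 × 126.904 = 126.904 g/mol.
%I = 126.904 / 210.058 × 100 = 60.41%.

60.41%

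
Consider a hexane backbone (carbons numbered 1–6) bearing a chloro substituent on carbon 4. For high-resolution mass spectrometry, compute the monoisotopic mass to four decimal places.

Atom tally by fragment:
  CH3 → C:1 H:3
  CH2 → C:1 H:2
  CH2 → C:1 H:2
  CH(Cl) → C:1 H:1 Cl:1
  CH2 → C:1 H:2
  CH3 → C:1 H:3
Element totals:
  C: 6
  H: 13
  Cl: 1
Molecular formula: C6H13Cl.
  M = 6(12.0) + 13(1.007825) + 34.968853
    = 72.000000 + 13.101725 + 34.968853 = 120.070578

120.0706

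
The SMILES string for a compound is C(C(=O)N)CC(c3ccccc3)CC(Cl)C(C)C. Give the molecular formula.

C15H22ClNO

Atom tally by fragment:
  H2NOCCH2 → C:2 H:4 O:1 N:1
  CH2 → C:1 H:2
  CH(C6H5) → C:7 H:6
  CH2 → C:1 H:2
  CH(Cl) → C:1 H:1 Cl:1
  CH(CH3) → C:2 H:4
  CH3 → C:1 H:3
Element totals:
  C: 15
  H: 22
  Cl: 1
  N: 1
  O: 1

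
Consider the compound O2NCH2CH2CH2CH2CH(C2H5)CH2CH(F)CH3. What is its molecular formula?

C10H20FNO2

Atom tally by fragment:
  O2NCH2 → C:1 H:2 N:1 O:2
  CH2 → C:1 H:2
  CH2 → C:1 H:2
  CH2 → C:1 H:2
  CH(C2H5) → C:3 H:6
  CH2 → C:1 H:2
  CH(F) → C:1 H:1 F:1
  CH3 → C:1 H:3
Element totals:
  C: 10
  H: 20
  F: 1
  N: 1
  O: 2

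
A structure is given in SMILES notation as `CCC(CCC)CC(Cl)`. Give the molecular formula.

C8H17Cl

Atom tally by fragment:
  CH3 → C:1 H:3
  CH2 → C:1 H:2
  CH(CH2CH2CH3) → C:4 H:8
  CH2 → C:1 H:2
  CH2Cl → C:1 H:2 Cl:1
Element totals:
  C: 8
  H: 17
  Cl: 1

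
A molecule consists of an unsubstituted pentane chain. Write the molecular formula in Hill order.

C5H12

Atom tally by fragment:
  CH3 → C:1 H:3
  CH2 → C:1 H:2
  CH2 → C:1 H:2
  CH2 → C:1 H:2
  CH3 → C:1 H:3
Element totals:
  C: 5
  H: 12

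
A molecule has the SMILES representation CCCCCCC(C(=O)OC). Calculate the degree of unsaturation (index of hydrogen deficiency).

1

Atom tally by fragment:
  CH3 → C:1 H:3
  CH2 → C:1 H:2
  CH2 → C:1 H:2
  CH2 → C:1 H:2
  CH2 → C:1 H:2
  CH2 → C:1 H:2
  CH2COOCH3 → C:3 H:5 O:2
Element totals:
  C: 9
  H: 18
  O: 2
Molecular formula: C9H18O2.
DoU = (2C + 2 + N − H − X) / 2 = (2·9 + 2 + 0 − 18 − 0) / 2 = 1.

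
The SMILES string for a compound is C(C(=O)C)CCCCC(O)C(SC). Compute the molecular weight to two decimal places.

Atom tally by fragment:
  CH3COCH2 → C:3 H:5 O:1
  CH2 → C:1 H:2
  CH2 → C:1 H:2
  CH2 → C:1 H:2
  CH2 → C:1 H:2
  CH(OH) → C:1 H:2 O:1
  CH2SCH3 → C:2 H:5 S:1
Element totals:
  C: 10
  H: 20
  O: 2
  S: 1
Molecular formula: C10H20O2S.
  M = 10(12.011) + 20(1.008) + 2(15.999) + 32.06
    = 120.110 + 20.160 + 31.998 + 32.060 = 204.328

204.33 g/mol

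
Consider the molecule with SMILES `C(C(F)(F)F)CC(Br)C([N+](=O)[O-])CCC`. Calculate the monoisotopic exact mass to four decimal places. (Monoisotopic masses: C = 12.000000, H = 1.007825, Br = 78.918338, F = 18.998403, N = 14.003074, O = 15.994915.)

291.0082

Atom tally by fragment:
  F3CCH2 → C:2 H:2 F:3
  CH2 → C:1 H:2
  CH(Br) → C:1 H:1 Br:1
  CH(NO2) → C:1 H:1 N:1 O:2
  CH2 → C:1 H:2
  CH2 → C:1 H:2
  CH3 → C:1 H:3
Element totals:
  C: 8
  H: 13
  Br: 1
  F: 3
  N: 1
  O: 2
Molecular formula: C8H13BrF3NO2.
  M = 8(12.0) + 13(1.007825) + 78.918338 + 3(18.998403) + 14.003074 + 2(15.994915)
    = 96.000000 + 13.101725 + 78.918338 + 56.995209 + 14.003074 + 31.989830 = 291.008176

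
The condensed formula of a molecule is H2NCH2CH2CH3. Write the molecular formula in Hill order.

Atom tally by fragment:
  H2NCH2 → C:1 H:4 N:1
  CH2 → C:1 H:2
  CH3 → C:1 H:3
Element totals:
  C: 3
  H: 9
  N: 1

C3H9N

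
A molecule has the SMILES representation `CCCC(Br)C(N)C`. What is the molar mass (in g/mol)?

180.09 g/mol

Atom tally by fragment:
  CH3 → C:1 H:3
  CH2 → C:1 H:2
  CH2 → C:1 H:2
  CH(Br) → C:1 H:1 Br:1
  CH(NH2) → C:1 H:3 N:1
  CH3 → C:1 H:3
Element totals:
  C: 6
  H: 14
  Br: 1
  N: 1
Molecular formula: C6H14BrN.
  M = 6(12.011) + 14(1.008) + 79.904 + 14.007
    = 72.066 + 14.112 + 79.904 + 14.007 = 180.089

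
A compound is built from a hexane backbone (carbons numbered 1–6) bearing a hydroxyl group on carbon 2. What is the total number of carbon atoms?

Atom tally by fragment:
  CH3 → C:1 H:3
  CH(OH) → C:1 H:2 O:1
  CH2 → C:1 H:2
  CH2 → C:1 H:2
  CH2 → C:1 H:2
  CH3 → C:1 H:3
Element totals:
  C: 6
  H: 14
  O: 1

6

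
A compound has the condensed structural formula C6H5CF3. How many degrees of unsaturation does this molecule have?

Atom tally by fragment:
  benzene ring core → C:6 H:6
  (− 1 ring H displaced by substituents)
  + CF3 → C:1 F:3
Element totals:
  C: 7
  H: 5
  F: 3
Molecular formula: C7H5F3.
DoU = (2C + 2 + N − H − X) / 2 = (2·7 + 2 + 0 − 5 − 3) / 2 = 4.

4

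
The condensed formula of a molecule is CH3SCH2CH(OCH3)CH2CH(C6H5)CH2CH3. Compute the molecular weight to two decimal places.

238.39 g/mol

Atom tally by fragment:
  CH3SCH2 → C:2 H:5 S:1
  CH(OCH3) → C:2 H:4 O:1
  CH2 → C:1 H:2
  CH(C6H5) → C:7 H:6
  CH2 → C:1 H:2
  CH3 → C:1 H:3
Element totals:
  C: 14
  H: 22
  O: 1
  S: 1
Molecular formula: C14H22OS.
  M = 14(12.011) + 22(1.008) + 15.999 + 32.06
    = 168.154 + 22.176 + 15.999 + 32.060 = 238.389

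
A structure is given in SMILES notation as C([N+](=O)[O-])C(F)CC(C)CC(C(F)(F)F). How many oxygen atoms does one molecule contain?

2

Atom tally by fragment:
  O2NCH2 → C:1 H:2 N:1 O:2
  CH(F) → C:1 H:1 F:1
  CH2 → C:1 H:2
  CH(CH3) → C:2 H:4
  CH2 → C:1 H:2
  CH2CF3 → C:2 H:2 F:3
Element totals:
  C: 8
  H: 13
  F: 4
  N: 1
  O: 2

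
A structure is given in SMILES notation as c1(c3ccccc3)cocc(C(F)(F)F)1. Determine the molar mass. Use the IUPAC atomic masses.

Atom tally by fragment:
  furan ring core → C:4 H:4 O:1
  (− 2 ring H displaced by substituents)
  + C6H5 → C:6 H:5
  + CF3 → C:1 F:3
Element totals:
  C: 11
  H: 7
  F: 3
  O: 1
Molecular formula: C11H7F3O.
  M = 11(12.011) + 7(1.008) + 3(18.998) + 15.999
    = 132.121 + 7.056 + 56.994 + 15.999 = 212.170

212.17 g/mol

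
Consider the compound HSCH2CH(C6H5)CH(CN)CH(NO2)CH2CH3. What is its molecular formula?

C13H16N2O2S

Element totals:
  C: 13
  H: 16
  N: 2
  O: 2
  S: 1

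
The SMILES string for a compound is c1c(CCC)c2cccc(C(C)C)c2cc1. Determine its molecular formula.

C16H20

Atom tally by fragment:
  naphthalene ring system core → C:10 H:8
  (− 2 ring H displaced by substituents)
  + CH2CH2CH3 → C:3 H:7
  + CH(CH3)2 → C:3 H:7
Element totals:
  C: 16
  H: 20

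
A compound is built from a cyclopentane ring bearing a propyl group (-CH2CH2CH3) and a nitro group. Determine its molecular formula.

Atom tally by fragment:
  cyclopentane ring core → C:5 H:10
  (− 2 ring H displaced by substituents)
  + CH2CH2CH3 → C:3 H:7
  + NO2 → N:1 O:2
Element totals:
  C: 8
  H: 15
  N: 1
  O: 2

C8H15NO2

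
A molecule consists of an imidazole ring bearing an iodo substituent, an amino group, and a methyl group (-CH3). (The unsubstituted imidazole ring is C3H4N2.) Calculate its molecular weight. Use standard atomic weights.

Atom tally by fragment:
  imidazole ring core → C:3 H:4 N:2
  (− 3 ring H displaced by substituents)
  + I → I:1
  + NH2 → N:1 H:2
  + CH3 → C:1 H:3
Element totals:
  C: 4
  H: 6
  I: 1
  N: 3
Molecular formula: C4H6IN3.
  M = 4(12.011) + 6(1.008) + 126.904 + 3(14.007)
    = 48.044 + 6.048 + 126.904 + 42.021 = 223.017

223.02 g/mol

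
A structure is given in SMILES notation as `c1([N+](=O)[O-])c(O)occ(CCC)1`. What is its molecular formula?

Atom tally by fragment:
  furan ring core → C:4 H:4 O:1
  (− 3 ring H displaced by substituents)
  + NO2 → N:1 O:2
  + OH → O:1 H:1
  + CH2CH2CH3 → C:3 H:7
Element totals:
  C: 7
  H: 9
  N: 1
  O: 4

C7H9NO4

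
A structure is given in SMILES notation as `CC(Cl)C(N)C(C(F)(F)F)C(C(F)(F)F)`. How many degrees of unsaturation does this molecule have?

0

Atom tally by fragment:
  CH3 → C:1 H:3
  CH(Cl) → C:1 H:1 Cl:1
  CH(NH2) → C:1 H:3 N:1
  CH(CF3) → C:2 H:1 F:3
  CH2CF3 → C:2 H:2 F:3
Element totals:
  C: 7
  H: 10
  Cl: 1
  F: 6
  N: 1
Molecular formula: C7H10ClF6N.
DoU = (2C + 2 + N − H − X) / 2 = (2·7 + 2 + 1 − 10 − 7) / 2 = 0.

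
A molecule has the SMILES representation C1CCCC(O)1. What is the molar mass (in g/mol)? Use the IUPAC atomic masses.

Atom tally by fragment:
  cyclopentane ring core → C:5 H:10
  (− 1 ring H displaced by substituents)
  + OH → O:1 H:1
Element totals:
  C: 5
  H: 10
  O: 1
Molecular formula: C5H10O.
  M = 5(12.011) + 10(1.008) + 15.999
    = 60.055 + 10.080 + 15.999 = 86.134

86.13 g/mol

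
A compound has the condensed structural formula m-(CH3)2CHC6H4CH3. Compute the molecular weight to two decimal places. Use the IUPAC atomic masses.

Atom tally by fragment:
  benzene ring core → C:6 H:6
  (− 2 ring H displaced by substituents)
  + CH(CH3)2 → C:3 H:7
  + CH3 → C:1 H:3
Element totals:
  C: 10
  H: 14
Molecular formula: C10H14.
  M = 10(12.011) + 14(1.008)
    = 120.110 + 14.112 = 134.222

134.22 g/mol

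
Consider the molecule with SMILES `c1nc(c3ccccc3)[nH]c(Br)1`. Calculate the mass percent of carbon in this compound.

Atom tally by fragment:
  imidazole ring core → C:3 H:4 N:2
  (− 2 ring H displaced by substituents)
  + C6H5 → C:6 H:5
  + Br → Br:1
Element totals:
  C: 9
  H: 7
  Br: 1
  N: 2
Molecular formula: C9H7BrN2.
Molar mass = 223.073 g/mol.
Mass from C: 9 × 12.011 = 108.099 g/mol.
%C = 108.099 / 223.073 × 100 = 48.46%.

48.46%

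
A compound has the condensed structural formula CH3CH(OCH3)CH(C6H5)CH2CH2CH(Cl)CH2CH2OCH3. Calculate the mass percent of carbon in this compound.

67.47%

Atom tally by fragment:
  CH3 → C:1 H:3
  CH(OCH3) → C:2 H:4 O:1
  CH(C6H5) → C:7 H:6
  CH2 → C:1 H:2
  CH2 → C:1 H:2
  CH(Cl) → C:1 H:1 Cl:1
  CH2 → C:1 H:2
  CH2OCH3 → C:2 H:5 O:1
Element totals:
  C: 16
  H: 25
  Cl: 1
  O: 2
Molecular formula: C16H25ClO2.
Molar mass = 284.824 g/mol.
Mass from C: 16 × 12.011 = 192.176 g/mol.
%C = 192.176 / 284.824 × 100 = 67.47%.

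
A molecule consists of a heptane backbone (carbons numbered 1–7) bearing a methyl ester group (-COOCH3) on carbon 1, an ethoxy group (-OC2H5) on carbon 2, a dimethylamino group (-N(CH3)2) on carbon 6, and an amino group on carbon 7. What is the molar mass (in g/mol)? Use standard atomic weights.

Atom tally by fragment:
  CH3OOCCH2 → C:3 H:5 O:2
  CH(OC2H5) → C:3 H:6 O:1
  CH2 → C:1 H:2
  CH2 → C:1 H:2
  CH2 → C:1 H:2
  CH(N(CH3)2) → C:3 H:7 N:1
  CH2NH2 → C:1 H:4 N:1
Element totals:
  C: 13
  H: 28
  N: 2
  O: 3
Molecular formula: C13H28N2O3.
  M = 13(12.011) + 28(1.008) + 2(14.007) + 3(15.999)
    = 156.143 + 28.224 + 28.014 + 47.997 = 260.378

260.38 g/mol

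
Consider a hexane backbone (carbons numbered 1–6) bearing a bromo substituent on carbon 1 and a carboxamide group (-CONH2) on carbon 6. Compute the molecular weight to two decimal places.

Atom tally by fragment:
  BrCH2 → C:1 H:2 Br:1
  CH2 → C:1 H:2
  CH2 → C:1 H:2
  CH2 → C:1 H:2
  CH2 → C:1 H:2
  CH2CONH2 → C:2 H:4 O:1 N:1
Element totals:
  C: 7
  H: 14
  Br: 1
  N: 1
  O: 1
Molecular formula: C7H14BrNO.
  M = 7(12.011) + 14(1.008) + 79.904 + 14.007 + 15.999
    = 84.077 + 14.112 + 79.904 + 14.007 + 15.999 = 208.099

208.10 g/mol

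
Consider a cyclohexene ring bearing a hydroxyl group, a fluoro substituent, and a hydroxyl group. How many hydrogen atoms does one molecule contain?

9

Atom tally by fragment:
  cyclohexene ring core → C:6 H:10
  (− 3 ring H displaced by substituents)
  + OH → O:1 H:1
  + F → F:1
  + OH → O:1 H:1
Element totals:
  C: 6
  H: 9
  F: 1
  O: 2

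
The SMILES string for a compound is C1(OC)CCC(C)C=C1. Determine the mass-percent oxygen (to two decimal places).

12.68%

Atom tally by fragment:
  cyclohexene ring core → C:6 H:10
  (− 2 ring H displaced by substituents)
  + OCH3 → C:1 H:3 O:1
  + CH3 → C:1 H:3
Element totals:
  C: 8
  H: 14
  O: 1
Molecular formula: C8H14O.
Molar mass = 126.199 g/mol.
Mass from O: 1 × 15.999 = 15.999 g/mol.
%O = 15.999 / 126.199 × 100 = 12.68%.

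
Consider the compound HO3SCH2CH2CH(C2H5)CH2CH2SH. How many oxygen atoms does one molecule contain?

Atom tally by fragment:
  HO3SCH2 → C:1 H:3 S:1 O:3
  CH2 → C:1 H:2
  CH(C2H5) → C:3 H:6
  CH2 → C:1 H:2
  CH2SH → C:1 H:3 S:1
Element totals:
  C: 7
  H: 16
  O: 3
  S: 2

3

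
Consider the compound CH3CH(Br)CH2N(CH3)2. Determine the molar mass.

Element totals:
  C: 5
  H: 12
  Br: 1
  N: 1
Molecular formula: C5H12BrN.
  M = 5(12.011) + 12(1.008) + 79.904 + 14.007
    = 60.055 + 12.096 + 79.904 + 14.007 = 166.062

166.06 g/mol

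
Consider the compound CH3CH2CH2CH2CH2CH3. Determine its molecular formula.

Element totals:
  C: 6
  H: 14

C6H14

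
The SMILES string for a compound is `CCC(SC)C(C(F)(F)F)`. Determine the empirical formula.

Atom tally by fragment:
  CH3 → C:1 H:3
  CH2 → C:1 H:2
  CH(SCH3) → C:2 H:4 S:1
  CH2CF3 → C:2 H:2 F:3
Element totals:
  C: 6
  H: 11
  F: 3
  S: 1
Molecular formula: C6H11F3S.
gcd of subscripts (6, 3, 11, 1) = 1, so the empirical formula equals the molecular formula.

C6H11F3S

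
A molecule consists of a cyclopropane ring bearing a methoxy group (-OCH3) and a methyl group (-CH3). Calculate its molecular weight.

86.13 g/mol

Atom tally by fragment:
  cyclopropane ring core → C:3 H:6
  (− 2 ring H displaced by substituents)
  + OCH3 → C:1 H:3 O:1
  + CH3 → C:1 H:3
Element totals:
  C: 5
  H: 10
  O: 1
Molecular formula: C5H10O.
  M = 5(12.011) + 10(1.008) + 15.999
    = 60.055 + 10.080 + 15.999 = 86.134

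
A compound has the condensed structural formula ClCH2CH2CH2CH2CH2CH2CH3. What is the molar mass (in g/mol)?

134.65 g/mol

Element totals:
  C: 7
  H: 15
  Cl: 1
Molecular formula: C7H15Cl.
  M = 7(12.011) + 15(1.008) + 35.45
    = 84.077 + 15.120 + 35.450 = 134.647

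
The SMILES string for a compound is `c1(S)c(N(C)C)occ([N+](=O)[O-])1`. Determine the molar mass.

Atom tally by fragment:
  furan ring core → C:4 H:4 O:1
  (− 3 ring H displaced by substituents)
  + SH → S:1 H:1
  + N(CH3)2 → N:1 C:2 H:6
  + NO2 → N:1 O:2
Element totals:
  C: 6
  H: 8
  N: 2
  O: 3
  S: 1
Molecular formula: C6H8N2O3S.
  M = 6(12.011) + 8(1.008) + 2(14.007) + 3(15.999) + 32.06
    = 72.066 + 8.064 + 28.014 + 47.997 + 32.060 = 188.201

188.20 g/mol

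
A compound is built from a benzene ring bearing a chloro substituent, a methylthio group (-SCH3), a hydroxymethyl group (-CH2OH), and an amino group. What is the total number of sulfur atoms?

Atom tally by fragment:
  benzene ring core → C:6 H:6
  (− 4 ring H displaced by substituents)
  + Cl → Cl:1
  + SCH3 → C:1 H:3 S:1
  + CH2OH → C:1 H:3 O:1
  + NH2 → N:1 H:2
Element totals:
  C: 8
  H: 10
  Cl: 1
  N: 1
  O: 1
  S: 1

1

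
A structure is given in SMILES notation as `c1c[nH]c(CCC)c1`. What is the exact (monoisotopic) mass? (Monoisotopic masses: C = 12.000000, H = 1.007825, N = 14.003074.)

Atom tally by fragment:
  pyrrole ring core → C:4 H:5 N:1
  (− 1 ring H displaced by substituents)
  + CH2CH2CH3 → C:3 H:7
Element totals:
  C: 7
  H: 11
  N: 1
Molecular formula: C7H11N.
  M = 7(12.0) + 11(1.007825) + 14.003074
    = 84.000000 + 11.086075 + 14.003074 = 109.089149

109.0891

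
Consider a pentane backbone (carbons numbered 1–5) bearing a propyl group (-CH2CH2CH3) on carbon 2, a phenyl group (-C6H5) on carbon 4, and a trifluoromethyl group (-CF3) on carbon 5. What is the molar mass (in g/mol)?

Atom tally by fragment:
  CH3 → C:1 H:3
  CH(CH2CH2CH3) → C:4 H:8
  CH2 → C:1 H:2
  CH(C6H5) → C:7 H:6
  CH2CF3 → C:2 H:2 F:3
Element totals:
  C: 15
  H: 21
  F: 3
Molecular formula: C15H21F3.
  M = 15(12.011) + 21(1.008) + 3(18.998)
    = 180.165 + 21.168 + 56.994 = 258.327

258.33 g/mol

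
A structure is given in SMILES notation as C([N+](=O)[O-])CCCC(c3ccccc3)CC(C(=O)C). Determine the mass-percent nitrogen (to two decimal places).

Atom tally by fragment:
  O2NCH2 → C:1 H:2 N:1 O:2
  CH2 → C:1 H:2
  CH2 → C:1 H:2
  CH2 → C:1 H:2
  CH(C6H5) → C:7 H:6
  CH2 → C:1 H:2
  CH2COCH3 → C:3 H:5 O:1
Element totals:
  C: 15
  H: 21
  N: 1
  O: 3
Molecular formula: C15H21NO3.
Molar mass = 263.337 g/mol.
Mass from N: 1 × 14.007 = 14.007 g/mol.
%N = 14.007 / 263.337 × 100 = 5.32%.

5.32%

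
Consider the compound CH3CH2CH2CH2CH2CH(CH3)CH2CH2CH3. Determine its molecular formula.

C10H22

Atom tally by fragment:
  CH3 → C:1 H:3
  CH2 → C:1 H:2
  CH2 → C:1 H:2
  CH2 → C:1 H:2
  CH2 → C:1 H:2
  CH(CH3) → C:2 H:4
  CH2 → C:1 H:2
  CH2 → C:1 H:2
  CH3 → C:1 H:3
Element totals:
  C: 10
  H: 22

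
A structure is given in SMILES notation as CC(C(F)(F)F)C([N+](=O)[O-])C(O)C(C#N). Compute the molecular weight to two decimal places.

226.15 g/mol

Atom tally by fragment:
  CH3 → C:1 H:3
  CH(CF3) → C:2 H:1 F:3
  CH(NO2) → C:1 H:1 N:1 O:2
  CH(OH) → C:1 H:2 O:1
  CH2CN → C:2 H:2 N:1
Element totals:
  C: 7
  H: 9
  F: 3
  N: 2
  O: 3
Molecular formula: C7H9F3N2O3.
  M = 7(12.011) + 9(1.008) + 3(18.998) + 2(14.007) + 3(15.999)
    = 84.077 + 9.072 + 56.994 + 28.014 + 47.997 = 226.154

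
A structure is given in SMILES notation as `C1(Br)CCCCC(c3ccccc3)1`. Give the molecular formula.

C12H15Br

Atom tally by fragment:
  cyclohexane ring core → C:6 H:12
  (− 2 ring H displaced by substituents)
  + Br → Br:1
  + C6H5 → C:6 H:5
Element totals:
  C: 12
  H: 15
  Br: 1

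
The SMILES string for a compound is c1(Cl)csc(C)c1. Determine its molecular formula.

C5H5ClS

Atom tally by fragment:
  thiophene ring core → C:4 H:4 S:1
  (− 2 ring H displaced by substituents)
  + Cl → Cl:1
  + CH3 → C:1 H:3
Element totals:
  C: 5
  H: 5
  Cl: 1
  S: 1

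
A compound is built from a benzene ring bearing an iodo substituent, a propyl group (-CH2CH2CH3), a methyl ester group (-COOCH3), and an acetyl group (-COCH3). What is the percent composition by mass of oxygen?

Atom tally by fragment:
  benzene ring core → C:6 H:6
  (− 4 ring H displaced by substituents)
  + I → I:1
  + CH2CH2CH3 → C:3 H:7
  + COOCH3 → C:2 H:3 O:2
  + COCH3 → C:2 H:3 O:1
Element totals:
  C: 13
  H: 15
  I: 1
  O: 3
Molecular formula: C13H15IO3.
Molar mass = 346.164 g/mol.
Mass from O: 3 × 15.999 = 47.997 g/mol.
%O = 47.997 / 346.164 × 100 = 13.87%.

13.87%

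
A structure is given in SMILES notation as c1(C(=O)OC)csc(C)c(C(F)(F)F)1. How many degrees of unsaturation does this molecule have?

4

Atom tally by fragment:
  thiophene ring core → C:4 H:4 S:1
  (− 3 ring H displaced by substituents)
  + COOCH3 → C:2 H:3 O:2
  + CH3 → C:1 H:3
  + CF3 → C:1 F:3
Element totals:
  C: 8
  H: 7
  F: 3
  O: 2
  S: 1
Molecular formula: C8H7F3O2S.
DoU = (2C + 2 + N − H − X) / 2 = (2·8 + 2 + 0 − 7 − 3) / 2 = 4.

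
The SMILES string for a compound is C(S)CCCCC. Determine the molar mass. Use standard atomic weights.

Atom tally by fragment:
  HSCH2 → C:1 H:3 S:1
  CH2 → C:1 H:2
  CH2 → C:1 H:2
  CH2 → C:1 H:2
  CH2 → C:1 H:2
  CH3 → C:1 H:3
Element totals:
  C: 6
  H: 14
  S: 1
Molecular formula: C6H14S.
  M = 6(12.011) + 14(1.008) + 32.06
    = 72.066 + 14.112 + 32.060 = 118.238

118.24 g/mol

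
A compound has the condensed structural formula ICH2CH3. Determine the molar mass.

155.97 g/mol

Element totals:
  C: 2
  H: 5
  I: 1
Molecular formula: C2H5I.
  M = 2(12.011) + 5(1.008) + 126.904
    = 24.022 + 5.040 + 126.904 = 155.966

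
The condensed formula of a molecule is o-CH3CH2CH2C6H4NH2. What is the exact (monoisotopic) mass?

135.1048

Atom tally by fragment:
  benzene ring core → C:6 H:6
  (− 2 ring H displaced by substituents)
  + CH2CH2CH3 → C:3 H:7
  + NH2 → N:1 H:2
Element totals:
  C: 9
  H: 13
  N: 1
Molecular formula: C9H13N.
  M = 9(12.0) + 13(1.007825) + 14.003074
    = 108.000000 + 13.101725 + 14.003074 = 135.104799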